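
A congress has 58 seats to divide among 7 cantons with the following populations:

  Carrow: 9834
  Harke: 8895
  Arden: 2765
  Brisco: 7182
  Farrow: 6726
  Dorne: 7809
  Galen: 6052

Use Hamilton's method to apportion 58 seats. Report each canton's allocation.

Carrow 12, Harke 11, Arden 3, Brisco 8, Farrow 8, Dorne 9, Galen 7

The standard divisor is 49263/58 ≈ 849.362.
Standard quotas: Carrow 11.5781, Harke 10.4726, Arden 3.2554, Brisco 8.4558, Farrow 7.9189, Dorne 9.1940, Galen 7.1253.
Lower quotas: Carrow 11, Harke 10, Arden 3, Brisco 8, Farrow 7, Dorne 9, Galen 7 (sum 55, leaving 3 seats).
Remainders in descending order: Farrow 0.9189, Carrow 0.5781, Harke 0.4726, Brisco 0.4558, Arden 0.2554, Dorne 0.1940, Galen 0.1253.
Largest remainders: Farrow, Carrow, Harke receive the extra seats.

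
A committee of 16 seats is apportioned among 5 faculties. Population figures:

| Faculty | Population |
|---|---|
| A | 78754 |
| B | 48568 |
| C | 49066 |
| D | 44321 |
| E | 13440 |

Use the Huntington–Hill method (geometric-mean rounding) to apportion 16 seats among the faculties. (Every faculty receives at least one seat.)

With divisor 14271: modified quotas A 5.518, B 3.403, C 3.438, D 3.106, E 0.942.
Geometric-mean thresholds: A √(5·6)=5.477, B √(3·4)=3.464, C √(3·4)=3.464, D √(3·4)=3.464, E (min 1).
Each quota rounded against its threshold gives A 6, B 3, C 3, D 3, E 1 (total 16).

A=6, B=3, C=3, D=3, E=1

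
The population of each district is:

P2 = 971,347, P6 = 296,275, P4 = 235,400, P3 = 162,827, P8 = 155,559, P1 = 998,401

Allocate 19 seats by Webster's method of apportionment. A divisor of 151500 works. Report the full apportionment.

With modified divisor 151500: modified quotas P2 6.412, P6 1.956, P4 1.554, P3 1.075, P8 1.027, P1 6.590.
Rounding to the nearest integer: P2 6, P6 2, P4 2, P3 1, P8 1, P1 7 (total 19).

P2: 6, P6: 2, P4: 2, P3: 1, P8: 1, P1: 7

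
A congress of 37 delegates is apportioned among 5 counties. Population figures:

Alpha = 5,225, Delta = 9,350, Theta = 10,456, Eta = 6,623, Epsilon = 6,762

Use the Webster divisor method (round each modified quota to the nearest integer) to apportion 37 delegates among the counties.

Standard divisor 38416/37 ≈ 1038.27; standard quotas: Alpha 5.032, Delta 9.005, Theta 10.071, Eta 6.379, Epsilon 6.513.
Rounding to the nearest integer gives Alpha 5, Delta 9, Theta 10, Eta 6, Epsilon 7 — total 37, matching the house size, so no adjustment is needed.

Alpha: 5; Delta: 9; Theta: 10; Eta: 6; Epsilon: 7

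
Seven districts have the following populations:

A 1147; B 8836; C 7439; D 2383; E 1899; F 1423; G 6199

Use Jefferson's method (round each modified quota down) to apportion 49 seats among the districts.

Standard divisor 29326/49 ≈ 598.49; standard quotas: A 1.916, B 14.764, C 12.430, D 3.982, E 3.173, F 2.378, G 10.358.
Rounding down gives 1, 14, 12, 3, 3, 2, 10 = 45 seats, so the divisor must be adjusted.
With modified divisor 566.15: modified quotas A 2.026, B 15.607, C 13.140, D 4.209, E 3.354, F 2.513, G 10.949.
Rounding down: A 2, B 15, C 13, D 4, E 3, F 2, G 10 (total 49).

A=2, B=15, C=13, D=4, E=3, F=2, G=10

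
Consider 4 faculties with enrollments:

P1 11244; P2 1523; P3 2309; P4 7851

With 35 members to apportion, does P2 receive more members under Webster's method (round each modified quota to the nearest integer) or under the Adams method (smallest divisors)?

Webster: P1 17, P2 2, P3 4, P4 12.
Adams: P1 16, P2 3, P3 4, P4 12.
P2 gets 2 under Webster and 3 under Adams.

Adams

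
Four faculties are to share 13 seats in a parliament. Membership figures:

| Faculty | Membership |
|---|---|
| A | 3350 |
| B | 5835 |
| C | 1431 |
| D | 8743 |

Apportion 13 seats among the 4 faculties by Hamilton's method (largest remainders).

A 2, B 4, C 1, D 6

Total 19359; standard divisor 19359/13 ≈ 1489.154.
Standard quotas: A 2.2496, B 3.9183, C 0.9609, D 5.8711.
Lower quotas: A 2, B 3, C 0, D 5 (sum 10, leaving 3 seats).
Remainders in descending order: C 0.9609, B 0.9183, D 0.8711, A 0.2496.
Largest remainders: C, B, D receive the extra seats.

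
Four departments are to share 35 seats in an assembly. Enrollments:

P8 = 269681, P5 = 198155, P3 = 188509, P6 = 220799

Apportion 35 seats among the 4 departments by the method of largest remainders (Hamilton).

P8: 11; P5: 8; P3: 7; P6: 9

Total 877144; standard divisor 877144/35 ≈ 25061.257.
Standard quotas: P8 10.7609, P5 7.9068, P3 7.5219, P6 8.8104.
Lower quotas: P8 10, P5 7, P3 7, P6 8 (sum 32, leaving 3 seats).
Remainders in descending order: P5 0.9068, P6 0.8104, P8 0.7609, P3 0.5219.
The surplus seats go to P5, P6, P8.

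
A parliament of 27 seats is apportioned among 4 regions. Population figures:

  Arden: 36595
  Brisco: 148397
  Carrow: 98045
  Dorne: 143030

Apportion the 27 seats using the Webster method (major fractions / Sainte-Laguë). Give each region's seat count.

Arden: 2, Brisco: 10, Carrow: 6, Dorne: 9

Standard divisor 426067/27 ≈ 15780.259; standard quotas: Arden 2.319, Brisco 9.404, Carrow 6.213, Dorne 9.064.
Rounding to the nearest integer gives 2, 9, 6, 9 = 26 seats, so the divisor must be adjusted.
With modified divisor 15400: modified quotas Arden 2.376, Brisco 9.636, Carrow 6.367, Dorne 9.288.
Rounding to the nearest integer: Arden 2, Brisco 10, Carrow 6, Dorne 9 (total 27).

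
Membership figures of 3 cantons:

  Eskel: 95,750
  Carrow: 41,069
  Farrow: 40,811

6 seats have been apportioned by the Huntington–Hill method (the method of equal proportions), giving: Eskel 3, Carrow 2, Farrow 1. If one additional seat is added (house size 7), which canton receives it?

Farrow

Priority for the next seat is population ÷ (√(s·(s+1))).
Priorities: Eskel 27640.644, Carrow 16766.349, Farrow 28857.735.
Highest priority: Farrow.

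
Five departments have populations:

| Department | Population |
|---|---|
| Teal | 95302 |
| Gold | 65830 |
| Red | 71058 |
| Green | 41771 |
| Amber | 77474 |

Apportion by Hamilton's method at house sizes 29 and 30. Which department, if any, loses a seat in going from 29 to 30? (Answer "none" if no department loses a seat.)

At 29 seats: Teal 8, Gold 5, Red 6, Green 4, Amber 6.
At 30 seats: Teal 8, Gold 6, Red 6, Green 3, Amber 7.
Green drops from 4 to 3.

Green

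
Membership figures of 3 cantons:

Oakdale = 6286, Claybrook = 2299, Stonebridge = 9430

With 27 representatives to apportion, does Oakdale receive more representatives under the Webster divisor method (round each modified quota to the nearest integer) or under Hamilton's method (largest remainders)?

Webster

Webster: Oakdale 10, Claybrook 3, Stonebridge 14.
Hamilton: Oakdale 9, Claybrook 4, Stonebridge 14.
Oakdale gets 10 under Webster and 9 under Hamilton.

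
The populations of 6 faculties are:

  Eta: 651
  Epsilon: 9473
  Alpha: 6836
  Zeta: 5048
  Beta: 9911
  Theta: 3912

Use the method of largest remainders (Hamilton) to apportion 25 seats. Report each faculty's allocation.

The standard divisor is 35831/25 ≈ 1433.24.
Standard quotas: Eta 0.4542, Epsilon 6.6095, Alpha 4.7696, Zeta 3.5221, Beta 6.9151, Theta 2.7295.
Lower quotas: Eta 0, Epsilon 6, Alpha 4, Zeta 3, Beta 6, Theta 2 (sum 21, leaving 4 seats).
Remainders in descending order: Beta 0.9151, Alpha 0.7696, Theta 0.7295, Epsilon 0.6095, Zeta 0.5221, Eta 0.4542.
Largest remainders: Beta, Alpha, Theta, Epsilon receive the extra seats.

Eta 0, Epsilon 7, Alpha 5, Zeta 3, Beta 7, Theta 3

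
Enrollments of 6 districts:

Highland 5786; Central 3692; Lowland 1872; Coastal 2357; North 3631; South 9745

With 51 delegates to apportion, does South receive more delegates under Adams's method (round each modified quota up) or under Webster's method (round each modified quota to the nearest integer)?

Adams: Highland 11, Central 7, Lowland 4, Coastal 5, North 7, South 17.
Webster: Highland 11, Central 7, Lowland 4, Coastal 4, North 7, South 18.
South gets 17 under Adams and 18 under Webster.

Webster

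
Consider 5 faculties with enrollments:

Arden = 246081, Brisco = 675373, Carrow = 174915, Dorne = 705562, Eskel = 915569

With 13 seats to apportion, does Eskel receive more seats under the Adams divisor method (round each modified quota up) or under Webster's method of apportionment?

Adams: Arden 2, Brisco 3, Carrow 1, Dorne 3, Eskel 4.
Webster: Arden 1, Brisco 3, Carrow 1, Dorne 3, Eskel 5.
Eskel gets 4 under Adams and 5 under Webster.

Webster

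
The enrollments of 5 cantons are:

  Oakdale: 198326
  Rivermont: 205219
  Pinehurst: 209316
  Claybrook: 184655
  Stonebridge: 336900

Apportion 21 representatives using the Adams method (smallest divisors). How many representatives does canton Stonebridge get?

Standard divisor 1134416/21 ≈ 54019.81; standard quotas: Oakdale 3.671, Rivermont 3.799, Pinehurst 3.875, Claybrook 3.418, Stonebridge 6.237.
Rounding up gives 4, 4, 4, 4, 7 = 23 seats, so the divisor must be adjusted.
With modified divisor 63800: modified quotas Oakdale 3.109, Rivermont 3.217, Pinehurst 3.281, Claybrook 2.894, Stonebridge 5.281.
Rounding up: Oakdale 4, Rivermont 4, Pinehurst 4, Claybrook 3, Stonebridge 6 (total 21).
Stonebridge receives 6.

6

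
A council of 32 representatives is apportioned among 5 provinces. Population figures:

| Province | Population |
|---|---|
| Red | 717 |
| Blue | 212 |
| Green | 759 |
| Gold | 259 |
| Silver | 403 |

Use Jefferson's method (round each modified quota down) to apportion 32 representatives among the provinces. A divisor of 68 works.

Red=10, Blue=3, Green=11, Gold=3, Silver=5

With modified divisor 68: modified quotas Red 10.544, Blue 3.118, Green 11.162, Gold 3.809, Silver 5.926.
Rounding down: Red 10, Blue 3, Green 11, Gold 3, Silver 5 (total 32).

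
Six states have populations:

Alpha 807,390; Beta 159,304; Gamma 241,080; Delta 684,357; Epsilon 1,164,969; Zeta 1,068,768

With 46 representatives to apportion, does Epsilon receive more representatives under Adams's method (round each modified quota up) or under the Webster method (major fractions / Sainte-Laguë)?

Webster

Adams: Alpha 9, Beta 2, Gamma 3, Delta 8, Epsilon 12, Zeta 12.
Webster: Alpha 9, Beta 2, Gamma 3, Delta 7, Epsilon 13, Zeta 12.
Epsilon gets 12 under Adams and 13 under Webster.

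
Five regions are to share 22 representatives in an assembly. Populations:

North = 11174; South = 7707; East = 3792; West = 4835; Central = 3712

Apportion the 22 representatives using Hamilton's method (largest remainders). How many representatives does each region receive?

Standard divisor: 31220 ÷ 22 ≈ 1419.091.
Standard quotas: North 7.8741, South 5.4309, East 2.6721, West 3.4071, Central 2.6158.
Lower quotas: North 7, South 5, East 2, West 3, Central 2 (sum 19, leaving 3 seats).
Remainders in descending order: North 0.8741, East 0.6721, Central 0.6158, South 0.4309, West 0.4071.
The surplus seats go to North, East, Central.

North: 8, South: 5, East: 3, West: 3, Central: 3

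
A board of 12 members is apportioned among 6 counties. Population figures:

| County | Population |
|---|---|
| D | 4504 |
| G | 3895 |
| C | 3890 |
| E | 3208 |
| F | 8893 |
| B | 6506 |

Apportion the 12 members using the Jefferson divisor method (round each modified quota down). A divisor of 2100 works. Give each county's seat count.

With modified divisor 2100: modified quotas D 2.145, G 1.855, C 1.852, E 1.528, F 4.235, B 3.098.
Rounding down: D 2, G 1, C 1, E 1, F 4, B 3 (total 12).

D: 2; G: 1; C: 1; E: 1; F: 4; B: 3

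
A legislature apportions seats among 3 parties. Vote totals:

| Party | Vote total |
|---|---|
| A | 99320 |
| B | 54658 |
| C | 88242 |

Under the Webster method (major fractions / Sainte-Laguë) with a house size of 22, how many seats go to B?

5

Standard divisor 242220/22 ≈ 11010; standard quotas: A 9.021, B 4.964, C 8.015.
Rounding to the nearest integer gives A 9, B 5, C 8 — total 22, matching the house size, so no adjustment is needed.
B receives 5.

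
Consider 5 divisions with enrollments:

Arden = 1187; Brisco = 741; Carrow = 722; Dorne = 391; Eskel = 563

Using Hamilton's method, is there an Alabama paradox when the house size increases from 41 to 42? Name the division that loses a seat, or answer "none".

At 41 seats: Arden 14, Brisco 8, Carrow 8, Dorne 5, Eskel 6.
At 42 seats: Arden 14, Brisco 9, Carrow 8, Dorne 4, Eskel 7.
Dorne drops from 5 to 4.

Dorne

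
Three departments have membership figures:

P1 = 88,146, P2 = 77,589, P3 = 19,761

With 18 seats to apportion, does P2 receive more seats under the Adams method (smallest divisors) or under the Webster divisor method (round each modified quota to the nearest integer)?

Adams: P1 8, P2 8, P3 2.
Webster: P1 9, P2 7, P3 2.
P2 gets 8 under Adams and 7 under Webster.

Adams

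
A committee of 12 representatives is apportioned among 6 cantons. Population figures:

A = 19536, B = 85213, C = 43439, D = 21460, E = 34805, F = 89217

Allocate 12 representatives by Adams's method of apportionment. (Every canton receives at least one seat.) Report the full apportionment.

A: 1, B: 3, C: 2, D: 1, E: 2, F: 3

Standard divisor 293670/12 ≈ 24472.5; standard quotas: A 0.798, B 3.482, C 1.775, D 0.877, E 1.422, F 3.646.
Rounding up gives 1, 4, 2, 1, 2, 4 = 14 seats, so the divisor must be adjusted.
With modified divisor 32300: modified quotas A 0.605, B 2.638, C 1.345, D 0.664, E 1.078, F 2.762.
Rounding up: A 1, B 3, C 2, D 1, E 2, F 3 (total 12).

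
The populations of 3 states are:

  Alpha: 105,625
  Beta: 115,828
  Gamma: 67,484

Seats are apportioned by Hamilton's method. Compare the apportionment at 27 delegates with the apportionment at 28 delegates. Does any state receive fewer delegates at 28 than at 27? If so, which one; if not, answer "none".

At 27 seats: Alpha 10, Beta 11, Gamma 6.
At 28 seats: Alpha 10, Beta 11, Gamma 7.
No state's allocation decreased.

none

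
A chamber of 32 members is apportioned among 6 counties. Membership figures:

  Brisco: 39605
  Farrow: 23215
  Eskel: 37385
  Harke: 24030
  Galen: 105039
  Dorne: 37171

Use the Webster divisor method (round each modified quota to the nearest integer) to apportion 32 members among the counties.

Brisco=5, Farrow=3, Eskel=4, Harke=3, Galen=13, Dorne=4

Standard divisor 266445/32 ≈ 8326.406; standard quotas: Brisco 4.757, Farrow 2.788, Eskel 4.490, Harke 2.886, Galen 12.615, Dorne 4.464.
Rounding to the nearest integer gives Brisco 5, Farrow 3, Eskel 4, Harke 3, Galen 13, Dorne 4 — total 32, matching the house size, so no adjustment is needed.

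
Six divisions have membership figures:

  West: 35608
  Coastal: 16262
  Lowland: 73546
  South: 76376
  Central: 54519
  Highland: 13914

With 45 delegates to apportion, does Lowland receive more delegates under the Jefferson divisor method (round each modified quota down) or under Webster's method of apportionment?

Jefferson

Jefferson: West 6, Coastal 2, Lowland 13, South 13, Central 9, Highland 2.
Webster: West 6, Coastal 3, Lowland 12, South 13, Central 9, Highland 2.
Lowland gets 13 under Jefferson and 12 under Webster.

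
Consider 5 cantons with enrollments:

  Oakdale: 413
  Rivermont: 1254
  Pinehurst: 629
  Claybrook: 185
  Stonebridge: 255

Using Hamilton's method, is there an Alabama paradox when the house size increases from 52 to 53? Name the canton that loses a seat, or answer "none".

none

At 52 seats: Oakdale 8, Rivermont 24, Pinehurst 12, Claybrook 3, Stonebridge 5.
At 53 seats: Oakdale 8, Rivermont 24, Pinehurst 12, Claybrook 4, Stonebridge 5.
No canton's allocation decreased.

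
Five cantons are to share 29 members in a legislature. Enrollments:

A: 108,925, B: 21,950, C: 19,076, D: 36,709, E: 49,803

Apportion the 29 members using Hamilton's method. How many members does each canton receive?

A 13; B 3; C 2; D 5; E 6

The standard divisor is 236463/29 ≈ 8153.897.
Standard quotas: A 13.3586, B 2.6920, C 2.3395, D 4.5020, E 6.1079.
Lower quotas: A 13, B 2, C 2, D 4, E 6 (sum 27, leaving 2 seats).
Remainders in descending order: B 0.6920, D 0.5020, A 0.3586, C 0.3395, E 0.1079.
Largest remainders: B, D receive the extra seats.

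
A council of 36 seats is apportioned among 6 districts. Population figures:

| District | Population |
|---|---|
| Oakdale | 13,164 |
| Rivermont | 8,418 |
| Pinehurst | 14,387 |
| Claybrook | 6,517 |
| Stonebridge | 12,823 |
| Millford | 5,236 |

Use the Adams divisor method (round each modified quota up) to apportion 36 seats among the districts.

Oakdale 8; Rivermont 5; Pinehurst 8; Claybrook 4; Stonebridge 8; Millford 3

Standard divisor 60545/36 ≈ 1681.806; standard quotas: Oakdale 7.827, Rivermont 5.005, Pinehurst 8.554, Claybrook 3.875, Stonebridge 7.625, Millford 3.113.
Rounding up gives 8, 6, 9, 4, 8, 4 = 39 seats, so the divisor must be adjusted.
With modified divisor 1820: modified quotas Oakdale 7.233, Rivermont 4.625, Pinehurst 7.905, Claybrook 3.581, Stonebridge 7.046, Millford 2.877.
Rounding up: Oakdale 8, Rivermont 5, Pinehurst 8, Claybrook 4, Stonebridge 8, Millford 3 (total 36).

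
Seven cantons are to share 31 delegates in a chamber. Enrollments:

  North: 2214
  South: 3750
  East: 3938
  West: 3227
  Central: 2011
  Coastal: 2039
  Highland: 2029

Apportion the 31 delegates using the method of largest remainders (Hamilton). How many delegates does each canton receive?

Total 19208; standard divisor 19208/31 ≈ 619.613.
Standard quotas: North 3.573, South 6.052, East 6.356, West 5.208, Central 3.246, Coastal 3.291, Highland 3.275.
Lower quotas: North 3, South 6, East 6, West 5, Central 3, Coastal 3, Highland 3 (sum 29, leaving 2 seats).
Remainders in descending order: North 0.573, East 0.356, Coastal 0.291, Highland 0.275, Central 0.246, West 0.208, South 0.052.
Largest remainders: North, East receive the extra seats.

North: 4, South: 6, East: 7, West: 5, Central: 3, Coastal: 3, Highland: 3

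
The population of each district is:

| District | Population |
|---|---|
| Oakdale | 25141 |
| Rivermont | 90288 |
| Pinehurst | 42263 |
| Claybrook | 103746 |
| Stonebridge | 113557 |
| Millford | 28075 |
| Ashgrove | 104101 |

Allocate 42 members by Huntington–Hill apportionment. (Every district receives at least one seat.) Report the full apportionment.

Oakdale: 2, Rivermont: 7, Pinehurst: 4, Claybrook: 9, Stonebridge: 9, Millford: 2, Ashgrove: 9

With divisor 12133: modified quotas Oakdale 2.072, Rivermont 7.442, Pinehurst 3.483, Claybrook 8.551, Stonebridge 9.359, Millford 2.314, Ashgrove 8.580.
Geometric-mean thresholds: Oakdale √(2·3)=2.449, Rivermont √(7·8)=7.483, Pinehurst √(3·4)=3.464, Claybrook √(8·9)=8.485, Stonebridge √(9·10)=9.487, Millford √(2·3)=2.449, Ashgrove √(8·9)=8.485.
Each quota rounded against its threshold gives Oakdale 2, Rivermont 7, Pinehurst 4, Claybrook 9, Stonebridge 9, Millford 2, Ashgrove 9 (total 42).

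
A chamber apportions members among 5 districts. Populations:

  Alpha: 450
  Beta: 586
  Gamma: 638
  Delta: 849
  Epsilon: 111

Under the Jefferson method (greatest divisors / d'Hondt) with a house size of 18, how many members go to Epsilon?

0

Standard divisor 2634/18 ≈ 146.333; standard quotas: Alpha 3.075, Beta 4.005, Gamma 4.360, Delta 5.802, Epsilon 0.759.
Rounding down gives 3, 4, 4, 5, 0 = 16 seats, so the divisor must be adjusted.
With modified divisor 124: modified quotas Alpha 3.629, Beta 4.726, Gamma 5.145, Delta 6.847, Epsilon 0.895.
Rounding down: Alpha 3, Beta 4, Gamma 5, Delta 6, Epsilon 0 (total 18).
Epsilon receives 0.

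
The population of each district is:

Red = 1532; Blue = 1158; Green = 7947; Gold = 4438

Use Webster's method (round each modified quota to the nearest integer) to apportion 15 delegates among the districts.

Standard divisor 15075/15 ≈ 1005; standard quotas: Red 1.524, Blue 1.152, Green 7.907, Gold 4.416.
Rounding to the nearest integer gives Red 2, Blue 1, Green 8, Gold 4 — total 15, matching the house size, so no adjustment is needed.

Red=2, Blue=1, Green=8, Gold=4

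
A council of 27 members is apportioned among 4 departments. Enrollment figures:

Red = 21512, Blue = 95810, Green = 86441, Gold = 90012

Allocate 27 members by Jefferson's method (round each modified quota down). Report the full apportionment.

Standard divisor 293775/27 ≈ 10880.556; standard quotas: Red 1.977, Blue 8.806, Green 7.945, Gold 8.273.
Rounding down gives 1, 8, 7, 8 = 24 seats, so the divisor must be adjusted.
With modified divisor 10300: modified quotas Red 2.089, Blue 9.302, Green 8.392, Gold 8.739.
Rounding down: Red 2, Blue 9, Green 8, Gold 8 (total 27).

Red 2; Blue 9; Green 8; Gold 8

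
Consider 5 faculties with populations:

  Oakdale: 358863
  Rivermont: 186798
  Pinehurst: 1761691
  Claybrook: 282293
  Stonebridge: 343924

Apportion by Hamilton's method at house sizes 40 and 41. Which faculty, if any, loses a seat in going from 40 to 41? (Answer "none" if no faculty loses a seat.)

At 40 seats: Oakdale 5, Rivermont 2, Pinehurst 24, Claybrook 4, Stonebridge 5.
At 41 seats: Oakdale 5, Rivermont 2, Pinehurst 25, Claybrook 4, Stonebridge 5.
No faculty's allocation decreased.

none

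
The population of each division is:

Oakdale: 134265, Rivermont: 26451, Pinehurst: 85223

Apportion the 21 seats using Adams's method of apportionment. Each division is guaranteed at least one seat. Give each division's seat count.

Oakdale 11; Rivermont 3; Pinehurst 7

Standard divisor 245939/21 ≈ 11711.381; standard quotas: Oakdale 11.464, Rivermont 2.259, Pinehurst 7.277.
Rounding up gives 12, 3, 8 = 23 seats, so the divisor must be adjusted.
With modified divisor 12700: modified quotas Oakdale 10.572, Rivermont 2.083, Pinehurst 6.710.
Rounding up: Oakdale 11, Rivermont 3, Pinehurst 7 (total 21).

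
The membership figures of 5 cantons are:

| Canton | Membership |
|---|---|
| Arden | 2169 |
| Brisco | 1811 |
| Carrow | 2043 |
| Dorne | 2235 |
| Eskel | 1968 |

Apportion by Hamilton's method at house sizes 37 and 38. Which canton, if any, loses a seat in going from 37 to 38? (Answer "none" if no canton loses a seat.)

At 37 seats: Arden 8, Brisco 7, Carrow 7, Dorne 8, Eskel 7.
At 38 seats: Arden 8, Brisco 7, Carrow 8, Dorne 8, Eskel 7.
No canton's allocation decreased.

none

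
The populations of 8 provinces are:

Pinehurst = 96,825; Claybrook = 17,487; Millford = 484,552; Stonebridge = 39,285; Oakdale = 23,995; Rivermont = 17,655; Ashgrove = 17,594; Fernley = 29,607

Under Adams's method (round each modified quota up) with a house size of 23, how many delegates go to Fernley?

Standard divisor 727000/23 ≈ 31608.696; standard quotas: Pinehurst 3.063, Claybrook 0.553, Millford 15.330, Stonebridge 1.243, Oakdale 0.759, Rivermont 0.559, Ashgrove 0.557, Fernley 0.937.
Rounding up gives 4, 1, 16, 2, 1, 1, 1, 1 = 27 seats, so the divisor must be adjusted.
With modified divisor 38300: modified quotas Pinehurst 2.528, Claybrook 0.457, Millford 12.651, Stonebridge 1.026, Oakdale 0.627, Rivermont 0.461, Ashgrove 0.459, Fernley 0.773.
Rounding up: Pinehurst 3, Claybrook 1, Millford 13, Stonebridge 2, Oakdale 1, Rivermont 1, Ashgrove 1, Fernley 1 (total 23).
Fernley receives 1.

1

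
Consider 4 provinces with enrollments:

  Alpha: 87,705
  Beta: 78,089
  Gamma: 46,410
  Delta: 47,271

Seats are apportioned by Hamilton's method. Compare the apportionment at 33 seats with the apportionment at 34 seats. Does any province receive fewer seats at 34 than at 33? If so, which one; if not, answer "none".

none

At 33 seats: Alpha 11, Beta 10, Gamma 6, Delta 6.
At 34 seats: Alpha 12, Beta 10, Gamma 6, Delta 6.
No province's allocation decreased.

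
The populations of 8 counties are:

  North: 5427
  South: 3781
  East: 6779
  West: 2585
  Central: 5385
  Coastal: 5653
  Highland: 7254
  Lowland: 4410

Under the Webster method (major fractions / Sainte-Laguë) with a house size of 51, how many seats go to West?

Standard divisor 41274/51 ≈ 809.294; standard quotas: North 6.706, South 4.672, East 8.376, West 3.194, Central 6.654, Coastal 6.985, Highland 8.963, Lowland 5.449.
Rounding to the nearest integer gives North 7, South 5, East 8, West 3, Central 7, Coastal 7, Highland 9, Lowland 5 — total 51, matching the house size, so no adjustment is needed.
West receives 3.

3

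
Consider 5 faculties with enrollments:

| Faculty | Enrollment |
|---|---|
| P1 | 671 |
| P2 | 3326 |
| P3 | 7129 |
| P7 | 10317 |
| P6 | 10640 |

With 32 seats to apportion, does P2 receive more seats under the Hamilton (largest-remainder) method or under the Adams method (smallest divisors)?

Hamilton: P1 1, P2 3, P3 7, P7 10, P6 11.
Adams: P1 1, P2 4, P3 7, P7 10, P6 10.
P2 gets 3 under Hamilton and 4 under Adams.

Adams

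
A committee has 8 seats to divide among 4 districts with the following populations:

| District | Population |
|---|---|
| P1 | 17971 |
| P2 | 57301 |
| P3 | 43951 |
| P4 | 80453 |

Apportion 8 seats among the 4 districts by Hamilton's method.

P1: 1; P2: 2; P3: 2; P4: 3

Standard divisor: 199676 ÷ 8 ≈ 24959.5.
Standard quotas: P1 0.7200, P2 2.2958, P3 1.7609, P4 3.2233.
Lower quotas: P1 0, P2 2, P3 1, P4 3 (sum 6, leaving 2 seats).
Remainders in descending order: P3 0.7609, P1 0.7200, P2 0.2958, P4 0.2233.
Largest remainders: P3, P1 receive the extra seats.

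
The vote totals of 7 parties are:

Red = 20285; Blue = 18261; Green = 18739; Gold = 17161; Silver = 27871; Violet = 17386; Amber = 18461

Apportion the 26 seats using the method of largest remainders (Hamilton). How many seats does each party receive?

Standard divisor: 138164 ÷ 26 = 5314.
Standard quotas: Red 3.8173, Blue 3.4364, Green 3.5263, Gold 3.2294, Silver 5.2448, Violet 3.2717, Amber 3.4740.
Lower quotas: Red 3, Blue 3, Green 3, Gold 3, Silver 5, Violet 3, Amber 3 (sum 23, leaving 3 seats).
Remainders in descending order: Red 0.8173, Green 0.5263, Amber 0.4740, Blue 0.4364, Violet 0.2717, Silver 0.2448, Gold 0.2294.
Largest remainders: Red, Green, Amber receive the extra seats.

Red 4; Blue 3; Green 4; Gold 3; Silver 5; Violet 3; Amber 4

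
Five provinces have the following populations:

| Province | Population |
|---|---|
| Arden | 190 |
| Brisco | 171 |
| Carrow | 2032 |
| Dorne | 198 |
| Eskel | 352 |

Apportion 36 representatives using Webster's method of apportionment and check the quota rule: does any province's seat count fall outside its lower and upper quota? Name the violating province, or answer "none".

Carrow

Standard quotas: Arden 2.324, Brisco 2.092, Carrow 24.856, Dorne 2.422, Eskel 4.306.
Webster allocation: Arden 2, Brisco 2, Carrow 26, Dorne 2, Eskel 4.
Carrow has quota 24.856 (lower 24, upper 25) but receives 26 — outside the quota interval.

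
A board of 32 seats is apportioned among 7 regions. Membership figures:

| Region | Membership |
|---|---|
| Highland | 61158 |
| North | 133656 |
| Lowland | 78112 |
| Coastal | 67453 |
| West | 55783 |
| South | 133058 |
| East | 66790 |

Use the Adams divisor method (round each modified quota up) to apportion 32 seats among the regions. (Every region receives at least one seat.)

Highland 3, North 7, Lowland 4, Coastal 4, West 3, South 7, East 4

Standard divisor 596010/32 ≈ 18625.312; standard quotas: Highland 3.284, North 7.176, Lowland 4.194, Coastal 3.622, West 2.995, South 7.144, East 3.586.
Rounding up gives 4, 8, 5, 4, 3, 8, 4 = 36 seats, so the divisor must be adjusted.
With modified divisor 21300: modified quotas Highland 2.871, North 6.275, Lowland 3.667, Coastal 3.167, West 2.619, South 6.247, East 3.136.
Rounding up: Highland 3, North 7, Lowland 4, Coastal 4, West 3, South 7, East 4 (total 32).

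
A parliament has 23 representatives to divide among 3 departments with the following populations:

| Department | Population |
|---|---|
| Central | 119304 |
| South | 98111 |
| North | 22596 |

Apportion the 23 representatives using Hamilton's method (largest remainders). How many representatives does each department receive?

The standard divisor is 240011/23 ≈ 10435.261.
Standard quotas: Central 11.4328, South 9.4019, North 2.1654.
Lower quotas: Central 11, South 9, North 2 (sum 22, leaving 1 seat).
Remainders in descending order: Central 0.4328, South 0.4019, North 0.1654.
Largest remainder: Central receives the extra seat.

Central 12; South 9; North 2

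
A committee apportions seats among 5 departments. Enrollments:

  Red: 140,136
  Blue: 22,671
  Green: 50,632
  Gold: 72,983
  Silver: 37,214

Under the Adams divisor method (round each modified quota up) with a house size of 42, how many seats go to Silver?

5

Standard divisor 323636/42 ≈ 7705.619; standard quotas: Red 18.186, Blue 2.942, Green 6.571, Gold 9.471, Silver 4.829.
Rounding up gives 19, 3, 7, 10, 5 = 44 seats, so the divisor must be adjusted.
With modified divisor 8200: modified quotas Red 17.090, Blue 2.765, Green 6.175, Gold 8.900, Silver 4.538.
Rounding up: Red 18, Blue 3, Green 7, Gold 9, Silver 5 (total 42).
Silver receives 5.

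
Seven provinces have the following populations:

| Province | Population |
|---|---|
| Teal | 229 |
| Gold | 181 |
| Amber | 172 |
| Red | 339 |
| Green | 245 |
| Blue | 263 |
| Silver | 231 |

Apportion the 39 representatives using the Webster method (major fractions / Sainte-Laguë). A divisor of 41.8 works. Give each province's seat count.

With modified divisor 41.8: modified quotas Teal 5.478, Gold 4.330, Amber 4.115, Red 8.110, Green 5.861, Blue 6.292, Silver 5.526.
Rounding to the nearest integer: Teal 5, Gold 4, Amber 4, Red 8, Green 6, Blue 6, Silver 6 (total 39).

Teal=5, Gold=4, Amber=4, Red=8, Green=6, Blue=6, Silver=6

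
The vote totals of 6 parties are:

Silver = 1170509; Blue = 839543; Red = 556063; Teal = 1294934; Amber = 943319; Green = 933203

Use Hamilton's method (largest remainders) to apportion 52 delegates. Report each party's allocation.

Total 5737571; standard divisor 5737571/52 ≈ 110337.904.
Standard quotas: Silver 10.6084, Blue 7.6088, Red 5.0396, Teal 11.7361, Amber 8.5494, Green 8.4577.
Lower quotas: Silver 10, Blue 7, Red 5, Teal 11, Amber 8, Green 8 (sum 49, leaving 3 seats).
Remainders in descending order: Teal 0.7361, Blue 0.6088, Silver 0.6084, Amber 0.5494, Green 0.4577, Red 0.0396.
Largest remainders: Teal, Blue, Silver receive the extra seats.

Silver: 11, Blue: 8, Red: 5, Teal: 12, Amber: 8, Green: 8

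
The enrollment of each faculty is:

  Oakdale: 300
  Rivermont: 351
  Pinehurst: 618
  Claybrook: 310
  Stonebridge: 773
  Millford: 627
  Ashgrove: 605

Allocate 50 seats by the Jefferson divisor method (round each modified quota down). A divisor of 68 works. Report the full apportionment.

Oakdale=4, Rivermont=5, Pinehurst=9, Claybrook=4, Stonebridge=11, Millford=9, Ashgrove=8

With modified divisor 68: modified quotas Oakdale 4.412, Rivermont 5.162, Pinehurst 9.088, Claybrook 4.559, Stonebridge 11.368, Millford 9.221, Ashgrove 8.897.
Rounding down: Oakdale 4, Rivermont 5, Pinehurst 9, Claybrook 4, Stonebridge 11, Millford 9, Ashgrove 8 (total 50).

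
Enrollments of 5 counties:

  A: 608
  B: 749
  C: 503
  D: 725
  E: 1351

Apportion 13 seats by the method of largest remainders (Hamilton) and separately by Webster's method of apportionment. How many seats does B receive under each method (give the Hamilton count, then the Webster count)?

Hamilton: A 2, B 3, C 2, D 2, E 4.
Webster: A 2, B 2, C 2, D 2, E 5.
B gets 3 under Hamilton and 2 under Webster.

3 and 2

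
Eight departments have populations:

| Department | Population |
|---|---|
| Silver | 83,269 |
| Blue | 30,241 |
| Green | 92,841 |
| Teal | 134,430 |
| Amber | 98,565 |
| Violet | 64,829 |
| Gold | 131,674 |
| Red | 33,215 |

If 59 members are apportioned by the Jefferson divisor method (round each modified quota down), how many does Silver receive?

7

Standard divisor 669064/59 ≈ 11340.068; standard quotas: Silver 7.343, Blue 2.667, Green 8.187, Teal 11.854, Amber 8.692, Violet 5.717, Gold 11.611, Red 2.929.
Rounding down gives 7, 2, 8, 11, 8, 5, 11, 2 = 54 seats, so the divisor must be adjusted.
With modified divisor 10600: modified quotas Silver 7.856, Blue 2.853, Green 8.759, Teal 12.682, Amber 9.299, Violet 6.116, Gold 12.422, Red 3.133.
Rounding down: Silver 7, Blue 2, Green 8, Teal 12, Amber 9, Violet 6, Gold 12, Red 3 (total 59).
Silver receives 7.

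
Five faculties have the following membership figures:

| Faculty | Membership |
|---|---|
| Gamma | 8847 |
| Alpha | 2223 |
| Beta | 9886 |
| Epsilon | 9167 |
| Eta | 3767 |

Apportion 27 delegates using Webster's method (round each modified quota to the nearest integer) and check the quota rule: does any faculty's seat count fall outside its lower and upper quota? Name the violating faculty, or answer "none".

none

Standard quotas: Gamma 7.048, Alpha 1.771, Beta 7.876, Epsilon 7.303, Eta 3.001.
Webster allocation: Gamma 7, Alpha 2, Beta 8, Epsilon 7, Eta 3.
Every allocation lies between the lower and upper quota.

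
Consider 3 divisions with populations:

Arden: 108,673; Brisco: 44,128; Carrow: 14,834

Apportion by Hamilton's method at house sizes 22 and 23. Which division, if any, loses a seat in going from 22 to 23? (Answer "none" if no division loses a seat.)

At 22 seats: Arden 14, Brisco 6, Carrow 2.
At 23 seats: Arden 15, Brisco 6, Carrow 2.
No division's allocation decreased.

none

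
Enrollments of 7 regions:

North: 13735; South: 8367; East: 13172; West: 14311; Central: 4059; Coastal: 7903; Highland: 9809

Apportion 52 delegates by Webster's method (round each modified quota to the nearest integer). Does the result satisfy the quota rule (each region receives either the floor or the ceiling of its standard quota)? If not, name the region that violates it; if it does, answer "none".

none

Standard quotas: North 10.009, South 6.097, East 9.599, West 10.429, Central 2.958, Coastal 5.759, Highland 7.148.
Webster allocation: North 10, South 6, East 10, West 10, Central 3, Coastal 6, Highland 7.
Every allocation lies between the lower and upper quota.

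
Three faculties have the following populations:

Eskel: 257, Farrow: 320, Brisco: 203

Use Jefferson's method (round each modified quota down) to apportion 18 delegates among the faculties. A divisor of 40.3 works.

Eskel: 6; Farrow: 7; Brisco: 5

With modified divisor 40.3: modified quotas Eskel 6.377, Farrow 7.940, Brisco 5.037.
Rounding down: Eskel 6, Farrow 7, Brisco 5 (total 18).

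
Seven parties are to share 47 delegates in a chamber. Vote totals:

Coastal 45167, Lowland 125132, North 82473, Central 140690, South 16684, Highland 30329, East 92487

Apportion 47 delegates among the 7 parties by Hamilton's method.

Standard divisor: 532962 ÷ 47 ≈ 11339.617.
Standard quotas: Coastal 3.9831, Lowland 11.0349, North 7.2730, Central 12.4069, South 1.4713, Highland 2.6746, East 8.1561.
Lower quotas: Coastal 3, Lowland 11, North 7, Central 12, South 1, Highland 2, East 8 (sum 44, leaving 3 seats).
Remainders in descending order: Coastal 0.9831, Highland 0.6746, South 0.4713, Central 0.4069, North 0.2730, East 0.1561, Lowland 0.0349.
Largest remainders: Coastal, Highland, South receive the extra seats.

Coastal=4, Lowland=11, North=7, Central=12, South=2, Highland=3, East=8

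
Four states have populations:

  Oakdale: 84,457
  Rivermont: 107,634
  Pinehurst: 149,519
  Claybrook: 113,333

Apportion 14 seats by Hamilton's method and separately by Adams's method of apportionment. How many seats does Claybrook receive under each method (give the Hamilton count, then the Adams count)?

3 and 4

Hamilton: Oakdale 3, Rivermont 3, Pinehurst 5, Claybrook 3.
Adams: Oakdale 3, Rivermont 3, Pinehurst 4, Claybrook 4.
Claybrook gets 3 under Hamilton and 4 under Adams.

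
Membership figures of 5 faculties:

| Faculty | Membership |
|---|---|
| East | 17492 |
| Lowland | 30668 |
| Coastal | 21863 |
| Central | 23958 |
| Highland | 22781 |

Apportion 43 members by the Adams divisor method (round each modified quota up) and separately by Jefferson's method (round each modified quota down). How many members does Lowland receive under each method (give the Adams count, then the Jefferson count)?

Adams: East 7, Lowland 11, Coastal 8, Central 9, Highland 8.
Jefferson: East 6, Lowland 12, Coastal 8, Central 9, Highland 8.
Lowland gets 11 under Adams and 12 under Jefferson.

11 and 12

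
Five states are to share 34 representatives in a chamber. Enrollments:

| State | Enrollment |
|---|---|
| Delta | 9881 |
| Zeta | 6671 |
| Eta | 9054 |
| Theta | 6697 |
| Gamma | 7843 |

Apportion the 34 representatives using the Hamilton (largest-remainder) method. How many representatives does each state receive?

The standard divisor is 40146/34 ≈ 1180.765.
Standard quotas: Delta 8.3683, Zeta 5.6497, Eta 7.6679, Theta 5.6717, Gamma 6.6423.
Lower quotas: Delta 8, Zeta 5, Eta 7, Theta 5, Gamma 6 (sum 31, leaving 3 seats).
Remainders in descending order: Theta 0.6717, Eta 0.6679, Zeta 0.6497, Gamma 0.6423, Delta 0.3683.
Largest remainders: Theta, Eta, Zeta receive the extra seats.

Delta 8, Zeta 6, Eta 8, Theta 6, Gamma 6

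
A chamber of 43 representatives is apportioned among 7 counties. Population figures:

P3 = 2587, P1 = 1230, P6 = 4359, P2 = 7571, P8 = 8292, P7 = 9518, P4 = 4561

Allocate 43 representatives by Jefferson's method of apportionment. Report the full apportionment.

P3=3, P1=1, P6=5, P2=9, P8=9, P7=11, P4=5

Standard divisor 38118/43 ≈ 886.465; standard quotas: P3 2.918, P1 1.388, P6 4.917, P2 8.541, P8 9.354, P7 10.737, P4 5.145.
Rounding down gives 2, 1, 4, 8, 9, 10, 5 = 39 seats, so the divisor must be adjusted.
With modified divisor 835: modified quotas P3 3.098, P1 1.473, P6 5.220, P2 9.067, P8 9.931, P7 11.399, P4 5.462.
Rounding down: P3 3, P1 1, P6 5, P2 9, P8 9, P7 11, P4 5 (total 43).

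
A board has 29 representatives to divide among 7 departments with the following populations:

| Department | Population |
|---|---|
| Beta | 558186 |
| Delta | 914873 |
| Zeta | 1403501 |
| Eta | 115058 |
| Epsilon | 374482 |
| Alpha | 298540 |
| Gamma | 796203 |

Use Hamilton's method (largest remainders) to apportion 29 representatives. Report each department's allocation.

The standard divisor is 4460843/29 ≈ 153822.172.
Standard quotas: Beta 3.6288, Delta 5.9476, Zeta 9.1242, Eta 0.7480, Epsilon 2.4345, Alpha 1.9408, Gamma 5.1761.
Lower quotas: Beta 3, Delta 5, Zeta 9, Eta 0, Epsilon 2, Alpha 1, Gamma 5 (sum 25, leaving 4 seats).
Remainders in descending order: Delta 0.9476, Alpha 0.9408, Eta 0.7480, Beta 0.6288, Epsilon 0.4345, Gamma 0.1761, Zeta 0.1242.
Largest remainders: Delta, Alpha, Eta, Beta receive the extra seats.

Beta 4, Delta 6, Zeta 9, Eta 1, Epsilon 2, Alpha 2, Gamma 5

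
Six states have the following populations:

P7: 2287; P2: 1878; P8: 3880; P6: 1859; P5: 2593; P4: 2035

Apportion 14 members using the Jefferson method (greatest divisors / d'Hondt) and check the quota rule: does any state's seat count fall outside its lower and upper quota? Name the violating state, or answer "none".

Standard quotas: P7 2.203, P2 1.809, P8 3.738, P6 1.791, P5 2.498, P4 1.961.
Jefferson allocation: P7 2, P2 2, P8 4, P6 2, P5 2, P4 2.
Every allocation lies between the lower and upper quota.

none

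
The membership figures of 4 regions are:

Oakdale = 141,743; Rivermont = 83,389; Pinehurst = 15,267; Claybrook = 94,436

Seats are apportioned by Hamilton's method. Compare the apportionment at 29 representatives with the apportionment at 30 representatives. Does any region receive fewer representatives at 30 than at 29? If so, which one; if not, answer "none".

At 29 seats: Oakdale 12, Rivermont 7, Pinehurst 2, Claybrook 8.
At 30 seats: Oakdale 13, Rivermont 8, Pinehurst 1, Claybrook 8.
Pinehurst drops from 2 to 1.

Pinehurst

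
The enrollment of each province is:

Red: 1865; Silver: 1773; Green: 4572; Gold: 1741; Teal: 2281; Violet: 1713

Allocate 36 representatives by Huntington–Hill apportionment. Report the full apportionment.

With divisor 393: modified quotas Red 4.746, Silver 4.511, Green 11.634, Gold 4.430, Teal 5.804, Violet 4.359.
Geometric-mean thresholds: Red √(4·5)=4.472, Silver √(4·5)=4.472, Green √(11·12)=11.489, Gold √(4·5)=4.472, Teal √(5·6)=5.477, Violet √(4·5)=4.472.
Each quota rounded against its threshold gives Red 5, Silver 5, Green 12, Gold 4, Teal 6, Violet 4 (total 36).

Red: 5, Silver: 5, Green: 12, Gold: 4, Teal: 6, Violet: 4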